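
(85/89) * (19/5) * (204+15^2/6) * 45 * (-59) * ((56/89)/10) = -1159770906/7921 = -146417.23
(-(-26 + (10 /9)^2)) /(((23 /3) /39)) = 26078 /207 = 125.98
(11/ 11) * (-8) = -8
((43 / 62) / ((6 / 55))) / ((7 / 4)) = 2365 / 651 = 3.63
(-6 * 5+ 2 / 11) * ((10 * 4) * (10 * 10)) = -1312000 / 11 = -119272.73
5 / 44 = 0.11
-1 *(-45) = 45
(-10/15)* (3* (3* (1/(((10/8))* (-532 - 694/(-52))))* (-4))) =-832/22475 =-0.04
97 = 97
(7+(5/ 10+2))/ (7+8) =19/ 30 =0.63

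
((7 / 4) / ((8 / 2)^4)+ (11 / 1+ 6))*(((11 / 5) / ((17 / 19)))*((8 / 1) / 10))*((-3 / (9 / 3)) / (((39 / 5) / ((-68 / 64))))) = 242649 / 53248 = 4.56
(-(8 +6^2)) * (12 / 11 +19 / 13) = -1460 / 13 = -112.31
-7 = -7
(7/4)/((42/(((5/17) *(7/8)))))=35/3264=0.01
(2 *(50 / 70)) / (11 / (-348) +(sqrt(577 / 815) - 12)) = -11875169400 / 99525039089 - 1211040 *sqrt(470255) / 99525039089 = -0.13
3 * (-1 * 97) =-291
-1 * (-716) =716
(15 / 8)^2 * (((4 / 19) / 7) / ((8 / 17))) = 3825 / 17024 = 0.22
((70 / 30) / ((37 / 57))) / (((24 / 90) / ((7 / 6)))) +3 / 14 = 33029 / 2072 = 15.94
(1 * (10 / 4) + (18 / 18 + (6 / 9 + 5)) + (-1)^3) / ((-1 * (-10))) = 49 / 60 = 0.82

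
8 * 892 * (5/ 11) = 35680/ 11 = 3243.64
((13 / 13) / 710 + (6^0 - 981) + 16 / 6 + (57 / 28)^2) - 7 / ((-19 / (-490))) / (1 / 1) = -18302797501 / 15864240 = -1153.71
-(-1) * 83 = 83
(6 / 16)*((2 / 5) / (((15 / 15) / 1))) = 0.15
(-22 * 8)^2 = 30976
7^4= 2401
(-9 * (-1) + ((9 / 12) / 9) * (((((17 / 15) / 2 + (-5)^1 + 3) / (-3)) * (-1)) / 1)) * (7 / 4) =67739 / 4320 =15.68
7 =7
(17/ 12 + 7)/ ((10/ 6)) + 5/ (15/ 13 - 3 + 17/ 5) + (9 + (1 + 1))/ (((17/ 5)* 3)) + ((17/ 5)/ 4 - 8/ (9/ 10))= 202027/ 154530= 1.31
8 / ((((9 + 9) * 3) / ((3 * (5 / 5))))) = 0.44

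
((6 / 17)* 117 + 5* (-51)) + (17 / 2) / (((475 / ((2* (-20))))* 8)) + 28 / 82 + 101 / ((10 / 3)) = -2425507 / 13243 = -183.15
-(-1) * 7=7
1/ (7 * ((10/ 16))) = 8/ 35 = 0.23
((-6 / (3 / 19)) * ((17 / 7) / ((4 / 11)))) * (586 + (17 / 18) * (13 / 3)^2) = -347501165 / 2268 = -153219.21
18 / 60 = 3 / 10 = 0.30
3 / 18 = 1 / 6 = 0.17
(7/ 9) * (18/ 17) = 14/ 17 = 0.82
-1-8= -9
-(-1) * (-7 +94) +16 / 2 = 95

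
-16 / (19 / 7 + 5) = -56 / 27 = -2.07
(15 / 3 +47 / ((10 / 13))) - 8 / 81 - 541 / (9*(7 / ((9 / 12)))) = 675419 / 11340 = 59.56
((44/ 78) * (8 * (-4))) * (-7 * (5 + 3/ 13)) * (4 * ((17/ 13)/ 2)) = 1728.65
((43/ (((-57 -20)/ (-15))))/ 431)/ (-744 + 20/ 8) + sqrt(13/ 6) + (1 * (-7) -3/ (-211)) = -72545129344/ 10384643731 + sqrt(78)/ 6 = -5.51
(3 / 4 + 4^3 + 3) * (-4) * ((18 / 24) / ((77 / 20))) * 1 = -4065 / 77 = -52.79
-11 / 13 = -0.85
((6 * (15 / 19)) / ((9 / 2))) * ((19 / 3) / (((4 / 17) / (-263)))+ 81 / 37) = -15710705 / 2109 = -7449.36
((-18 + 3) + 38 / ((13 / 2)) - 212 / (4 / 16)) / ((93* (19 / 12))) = -44572 / 7657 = -5.82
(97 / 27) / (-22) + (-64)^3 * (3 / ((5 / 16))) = -7474250213 / 2970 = -2516582.56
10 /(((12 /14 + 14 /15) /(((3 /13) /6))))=525 /2444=0.21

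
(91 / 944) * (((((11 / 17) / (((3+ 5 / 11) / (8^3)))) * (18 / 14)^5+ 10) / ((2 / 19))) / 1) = 12242024821 / 38531248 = 317.72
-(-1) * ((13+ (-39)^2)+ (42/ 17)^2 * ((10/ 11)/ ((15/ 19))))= 4898930/ 3179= 1541.03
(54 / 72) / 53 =3 / 212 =0.01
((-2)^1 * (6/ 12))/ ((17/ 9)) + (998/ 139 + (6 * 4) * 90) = 5119795/ 2363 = 2166.65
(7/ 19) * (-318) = -2226/ 19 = -117.16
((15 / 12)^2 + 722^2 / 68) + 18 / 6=2086377 / 272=7670.50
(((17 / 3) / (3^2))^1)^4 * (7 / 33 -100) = -275034653 / 17537553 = -15.68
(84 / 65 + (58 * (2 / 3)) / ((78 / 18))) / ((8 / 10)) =166 / 13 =12.77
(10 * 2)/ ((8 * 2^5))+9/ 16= 0.64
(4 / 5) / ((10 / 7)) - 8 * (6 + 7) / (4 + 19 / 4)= -1982 / 175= -11.33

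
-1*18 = -18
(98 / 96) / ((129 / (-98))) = -2401 / 3096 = -0.78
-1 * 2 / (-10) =1 / 5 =0.20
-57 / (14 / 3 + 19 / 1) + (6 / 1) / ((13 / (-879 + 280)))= -278.87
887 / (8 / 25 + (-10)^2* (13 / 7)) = 155225 / 32556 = 4.77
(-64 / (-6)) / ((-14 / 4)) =-64 / 21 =-3.05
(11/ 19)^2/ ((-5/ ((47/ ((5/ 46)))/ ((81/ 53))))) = -13864906/ 731025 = -18.97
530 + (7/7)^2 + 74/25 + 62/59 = 789141/1475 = 535.01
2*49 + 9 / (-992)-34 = 63479 / 992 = 63.99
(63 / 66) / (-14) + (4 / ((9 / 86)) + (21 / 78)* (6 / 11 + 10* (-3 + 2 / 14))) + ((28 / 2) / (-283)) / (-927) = 353315645 / 11543004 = 30.61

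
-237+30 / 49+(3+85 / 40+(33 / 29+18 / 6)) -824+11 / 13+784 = -39351727 / 147784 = -266.28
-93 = -93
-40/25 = -8/5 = -1.60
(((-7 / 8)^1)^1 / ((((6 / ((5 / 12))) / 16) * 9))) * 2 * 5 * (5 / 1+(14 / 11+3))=-2975 / 297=-10.02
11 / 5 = 2.20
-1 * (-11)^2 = -121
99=99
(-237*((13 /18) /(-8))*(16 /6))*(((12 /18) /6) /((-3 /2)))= -1027 /243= -4.23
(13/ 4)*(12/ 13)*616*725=1339800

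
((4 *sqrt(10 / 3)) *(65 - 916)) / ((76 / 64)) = -54464 *sqrt(30) / 57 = -5233.54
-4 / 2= -2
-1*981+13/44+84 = -39455/44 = -896.70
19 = 19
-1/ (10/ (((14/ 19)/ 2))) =-7/ 190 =-0.04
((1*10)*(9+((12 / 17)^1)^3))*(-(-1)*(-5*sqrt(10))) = -2297250*sqrt(10) / 4913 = -1478.64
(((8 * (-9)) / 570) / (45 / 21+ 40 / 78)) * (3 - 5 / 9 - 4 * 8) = 1.41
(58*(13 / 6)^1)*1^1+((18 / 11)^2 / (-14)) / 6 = 319238 / 2541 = 125.63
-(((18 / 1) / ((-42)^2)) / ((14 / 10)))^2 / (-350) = 1 / 6588344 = 0.00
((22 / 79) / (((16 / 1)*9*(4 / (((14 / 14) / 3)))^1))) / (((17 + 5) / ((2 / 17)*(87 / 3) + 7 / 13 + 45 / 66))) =7507 / 221240448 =0.00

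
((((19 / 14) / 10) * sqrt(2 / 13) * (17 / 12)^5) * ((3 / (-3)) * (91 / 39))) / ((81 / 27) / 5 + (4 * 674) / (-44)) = 296750113 * sqrt(26) / 129534971904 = 0.01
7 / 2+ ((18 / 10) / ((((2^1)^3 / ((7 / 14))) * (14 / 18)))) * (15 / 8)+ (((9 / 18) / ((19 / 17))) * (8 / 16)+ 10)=238249 / 17024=13.99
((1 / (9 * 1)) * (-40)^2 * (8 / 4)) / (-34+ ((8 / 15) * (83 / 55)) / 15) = -10.47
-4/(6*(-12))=1/18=0.06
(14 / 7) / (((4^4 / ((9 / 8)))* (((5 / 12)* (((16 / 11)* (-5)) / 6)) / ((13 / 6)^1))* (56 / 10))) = -3861 / 573440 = -0.01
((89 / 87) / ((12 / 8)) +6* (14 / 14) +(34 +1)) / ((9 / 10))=46.31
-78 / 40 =-39 / 20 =-1.95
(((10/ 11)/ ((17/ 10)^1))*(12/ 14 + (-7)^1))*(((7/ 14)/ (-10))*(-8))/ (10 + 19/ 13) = -22360/ 195041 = -0.11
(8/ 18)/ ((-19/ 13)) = -52/ 171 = -0.30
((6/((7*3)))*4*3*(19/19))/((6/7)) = 4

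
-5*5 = -25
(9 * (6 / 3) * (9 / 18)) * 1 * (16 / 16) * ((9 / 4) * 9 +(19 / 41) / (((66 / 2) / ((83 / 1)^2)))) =1899471 / 1804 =1052.92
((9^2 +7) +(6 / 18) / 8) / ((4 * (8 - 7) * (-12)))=-2113 / 1152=-1.83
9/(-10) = -9/10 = -0.90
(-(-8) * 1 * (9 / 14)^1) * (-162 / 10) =-2916 / 35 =-83.31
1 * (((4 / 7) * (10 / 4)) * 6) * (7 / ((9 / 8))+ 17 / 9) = 1460 / 21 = 69.52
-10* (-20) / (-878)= -100 / 439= -0.23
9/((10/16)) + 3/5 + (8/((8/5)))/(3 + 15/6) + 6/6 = 186/11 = 16.91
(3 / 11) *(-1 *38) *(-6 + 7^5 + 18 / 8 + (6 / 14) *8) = -26823459 / 154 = -174178.31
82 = 82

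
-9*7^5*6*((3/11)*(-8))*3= 5940510.55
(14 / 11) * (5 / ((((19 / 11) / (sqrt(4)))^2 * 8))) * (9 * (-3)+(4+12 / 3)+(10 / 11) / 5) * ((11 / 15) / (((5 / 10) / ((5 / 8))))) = -26565 / 1444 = -18.40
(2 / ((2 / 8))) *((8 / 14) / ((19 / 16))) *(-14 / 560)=-64 / 665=-0.10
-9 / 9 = -1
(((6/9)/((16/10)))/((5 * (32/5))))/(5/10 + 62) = 1/4800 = 0.00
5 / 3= 1.67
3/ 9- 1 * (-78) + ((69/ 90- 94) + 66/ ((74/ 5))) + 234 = 82717/ 370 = 223.56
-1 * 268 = -268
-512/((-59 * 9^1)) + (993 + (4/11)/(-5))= 29026601/29205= 993.89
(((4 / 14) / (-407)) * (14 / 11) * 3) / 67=-12 / 299959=-0.00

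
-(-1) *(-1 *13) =-13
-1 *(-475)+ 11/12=475.92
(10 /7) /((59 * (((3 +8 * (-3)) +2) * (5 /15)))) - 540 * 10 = -42373830 /7847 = -5400.00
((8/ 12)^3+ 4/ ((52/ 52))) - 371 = -9901/ 27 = -366.70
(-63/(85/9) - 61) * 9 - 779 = -117983/85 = -1388.04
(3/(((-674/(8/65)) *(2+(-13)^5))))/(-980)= -3/1992616691975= -0.00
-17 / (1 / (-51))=867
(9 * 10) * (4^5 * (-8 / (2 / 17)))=-6266880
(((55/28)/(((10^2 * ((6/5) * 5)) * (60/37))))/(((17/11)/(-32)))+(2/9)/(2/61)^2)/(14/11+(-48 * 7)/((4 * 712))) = 2407847563/13452950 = 178.98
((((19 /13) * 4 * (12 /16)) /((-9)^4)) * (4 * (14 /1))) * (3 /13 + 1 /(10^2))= 83258 /9240075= 0.01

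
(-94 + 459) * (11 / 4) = 4015 / 4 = 1003.75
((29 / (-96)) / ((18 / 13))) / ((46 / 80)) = -0.38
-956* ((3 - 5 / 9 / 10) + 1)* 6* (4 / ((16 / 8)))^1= -135752 / 3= -45250.67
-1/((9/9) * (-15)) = 1/15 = 0.07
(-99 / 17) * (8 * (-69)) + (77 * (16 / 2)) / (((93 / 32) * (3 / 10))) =18597832 / 4743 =3921.11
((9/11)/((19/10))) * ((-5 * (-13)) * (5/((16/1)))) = 14625/1672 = 8.75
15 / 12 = 5 / 4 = 1.25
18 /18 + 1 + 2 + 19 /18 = 91 /18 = 5.06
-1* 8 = -8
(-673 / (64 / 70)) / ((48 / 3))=-23555 / 512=-46.01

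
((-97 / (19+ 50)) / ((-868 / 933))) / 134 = 30167 / 2675176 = 0.01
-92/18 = -46/9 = -5.11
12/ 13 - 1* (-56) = 740/ 13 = 56.92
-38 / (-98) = 0.39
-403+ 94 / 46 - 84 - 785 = -29209 / 23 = -1269.96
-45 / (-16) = 45 / 16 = 2.81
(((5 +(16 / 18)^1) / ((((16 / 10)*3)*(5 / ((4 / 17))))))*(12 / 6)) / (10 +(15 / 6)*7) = 106 / 25245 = 0.00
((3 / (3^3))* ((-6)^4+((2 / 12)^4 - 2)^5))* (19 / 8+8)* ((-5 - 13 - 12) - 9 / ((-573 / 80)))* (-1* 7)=818972361588856721768725 / 2793305048208113664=293191.17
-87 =-87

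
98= 98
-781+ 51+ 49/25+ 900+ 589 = 19024/25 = 760.96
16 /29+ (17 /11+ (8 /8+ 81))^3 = 22508416507 /38599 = 583134.71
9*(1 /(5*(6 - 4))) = 9 /10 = 0.90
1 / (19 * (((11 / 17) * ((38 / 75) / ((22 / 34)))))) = 75 / 722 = 0.10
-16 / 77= -0.21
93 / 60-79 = -1549 / 20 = -77.45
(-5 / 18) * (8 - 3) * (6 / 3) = -2.78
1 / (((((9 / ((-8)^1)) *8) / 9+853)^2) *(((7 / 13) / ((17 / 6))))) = 221 / 30487968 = 0.00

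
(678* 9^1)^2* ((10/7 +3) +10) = 537239257.71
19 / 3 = 6.33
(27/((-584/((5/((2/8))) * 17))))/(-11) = 2295/1606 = 1.43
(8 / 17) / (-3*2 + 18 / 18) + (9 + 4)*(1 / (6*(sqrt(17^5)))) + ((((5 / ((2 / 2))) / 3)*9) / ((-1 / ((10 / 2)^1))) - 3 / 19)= -121532 / 1615 + 13*sqrt(17) / 29478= -75.25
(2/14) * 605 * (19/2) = 11495/14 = 821.07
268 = 268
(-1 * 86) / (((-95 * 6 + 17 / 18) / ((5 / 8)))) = 1935 / 20486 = 0.09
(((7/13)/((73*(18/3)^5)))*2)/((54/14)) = 49/99622224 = 0.00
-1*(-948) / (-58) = -474 / 29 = -16.34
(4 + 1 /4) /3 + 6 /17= 1.77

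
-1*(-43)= 43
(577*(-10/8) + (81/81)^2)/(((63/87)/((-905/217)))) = 75611845/18228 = 4148.12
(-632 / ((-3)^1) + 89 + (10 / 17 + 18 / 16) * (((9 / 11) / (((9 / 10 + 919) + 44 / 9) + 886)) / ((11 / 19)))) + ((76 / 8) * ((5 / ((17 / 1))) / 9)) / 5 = 3617241248509 / 12068328492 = 299.73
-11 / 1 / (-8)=11 / 8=1.38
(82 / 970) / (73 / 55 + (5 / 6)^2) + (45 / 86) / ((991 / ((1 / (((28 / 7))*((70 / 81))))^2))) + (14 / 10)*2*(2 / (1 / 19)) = 55231639621917371 / 518890223850880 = 106.44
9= 9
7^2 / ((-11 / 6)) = -294 / 11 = -26.73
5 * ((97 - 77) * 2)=200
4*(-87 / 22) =-174 / 11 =-15.82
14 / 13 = 1.08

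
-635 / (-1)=635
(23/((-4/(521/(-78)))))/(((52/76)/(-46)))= -5236571/2028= -2582.14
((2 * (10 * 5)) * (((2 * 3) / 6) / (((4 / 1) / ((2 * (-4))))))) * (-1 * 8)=1600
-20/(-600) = 1/30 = 0.03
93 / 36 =31 / 12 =2.58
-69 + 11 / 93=-6406 / 93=-68.88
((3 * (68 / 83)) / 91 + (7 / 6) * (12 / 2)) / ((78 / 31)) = 1645325 / 589134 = 2.79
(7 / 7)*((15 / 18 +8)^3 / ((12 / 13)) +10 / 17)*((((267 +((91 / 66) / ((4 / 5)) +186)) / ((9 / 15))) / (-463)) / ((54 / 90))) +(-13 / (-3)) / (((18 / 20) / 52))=-86685378246815 / 48474277632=-1788.28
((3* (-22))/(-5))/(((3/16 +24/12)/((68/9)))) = 23936/525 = 45.59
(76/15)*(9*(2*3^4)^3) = 969348384/5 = 193869676.80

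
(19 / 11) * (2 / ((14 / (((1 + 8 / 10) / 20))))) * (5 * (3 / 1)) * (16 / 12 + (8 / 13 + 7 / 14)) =32661 / 40040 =0.82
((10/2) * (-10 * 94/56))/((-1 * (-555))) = -235/1554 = -0.15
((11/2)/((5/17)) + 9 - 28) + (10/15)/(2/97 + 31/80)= 126697/95010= 1.33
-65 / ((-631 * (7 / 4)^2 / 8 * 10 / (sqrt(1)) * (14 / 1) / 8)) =3328 / 216433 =0.02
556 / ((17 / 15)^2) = 125100 / 289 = 432.87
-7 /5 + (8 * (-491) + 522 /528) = -1728501 /440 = -3928.41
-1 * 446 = -446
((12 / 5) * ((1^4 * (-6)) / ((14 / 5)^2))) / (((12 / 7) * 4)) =-15 / 56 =-0.27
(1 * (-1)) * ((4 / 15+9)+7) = -244 / 15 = -16.27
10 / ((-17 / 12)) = -120 / 17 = -7.06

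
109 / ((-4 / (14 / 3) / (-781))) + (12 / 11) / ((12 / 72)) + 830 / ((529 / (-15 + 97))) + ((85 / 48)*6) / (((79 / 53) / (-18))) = 547912453045 / 5516412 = 99324.06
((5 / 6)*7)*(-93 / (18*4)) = -1085 / 144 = -7.53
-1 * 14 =-14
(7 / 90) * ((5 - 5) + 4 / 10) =7 / 225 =0.03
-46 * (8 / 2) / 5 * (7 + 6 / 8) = -285.20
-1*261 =-261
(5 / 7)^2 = 25 / 49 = 0.51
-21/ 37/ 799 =-21/ 29563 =-0.00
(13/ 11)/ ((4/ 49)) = 637/ 44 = 14.48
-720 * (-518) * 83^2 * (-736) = -1891020579840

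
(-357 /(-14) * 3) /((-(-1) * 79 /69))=10557 /158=66.82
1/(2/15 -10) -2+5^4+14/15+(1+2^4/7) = 9745409/15540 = 627.12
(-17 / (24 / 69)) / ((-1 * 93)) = 391 / 744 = 0.53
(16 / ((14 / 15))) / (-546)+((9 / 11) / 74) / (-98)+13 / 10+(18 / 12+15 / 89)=1355383291 / 461481020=2.94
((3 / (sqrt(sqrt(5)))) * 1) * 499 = 1497 * 5^(3 / 4) / 5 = 1001.10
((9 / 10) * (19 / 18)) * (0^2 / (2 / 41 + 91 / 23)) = 0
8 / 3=2.67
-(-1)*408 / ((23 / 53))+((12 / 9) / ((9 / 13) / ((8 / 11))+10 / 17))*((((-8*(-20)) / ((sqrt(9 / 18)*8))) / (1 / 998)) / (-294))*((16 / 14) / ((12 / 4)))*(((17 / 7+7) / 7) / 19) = 21624 / 23-12421826560*sqrt(2) / 7825893831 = 937.93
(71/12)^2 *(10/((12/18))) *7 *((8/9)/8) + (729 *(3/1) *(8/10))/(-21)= 4915513/15120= 325.10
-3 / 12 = -1 / 4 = -0.25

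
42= 42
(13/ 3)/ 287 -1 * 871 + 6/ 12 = -1498975/ 1722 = -870.48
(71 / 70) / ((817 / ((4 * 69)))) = 9798 / 28595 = 0.34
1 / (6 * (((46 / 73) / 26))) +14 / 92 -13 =-412 / 69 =-5.97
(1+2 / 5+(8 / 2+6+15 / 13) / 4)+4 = 2129 / 260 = 8.19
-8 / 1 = -8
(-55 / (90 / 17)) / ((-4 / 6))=15.58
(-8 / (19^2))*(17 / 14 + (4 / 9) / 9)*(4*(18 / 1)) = -45856 / 22743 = -2.02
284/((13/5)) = 1420/13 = 109.23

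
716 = 716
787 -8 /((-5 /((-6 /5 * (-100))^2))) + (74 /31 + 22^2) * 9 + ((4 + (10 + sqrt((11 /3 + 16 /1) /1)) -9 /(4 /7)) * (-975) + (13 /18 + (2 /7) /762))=29675873837 /992124 -325 * sqrt(177)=25587.61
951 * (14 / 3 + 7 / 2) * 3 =46599 / 2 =23299.50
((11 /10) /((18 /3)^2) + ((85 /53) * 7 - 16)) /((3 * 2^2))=-0.40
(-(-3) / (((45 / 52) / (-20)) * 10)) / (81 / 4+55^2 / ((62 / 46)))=-12896 / 4212165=-0.00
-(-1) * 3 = 3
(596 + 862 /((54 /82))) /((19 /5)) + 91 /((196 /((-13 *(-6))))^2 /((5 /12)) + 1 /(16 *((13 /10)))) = 507.29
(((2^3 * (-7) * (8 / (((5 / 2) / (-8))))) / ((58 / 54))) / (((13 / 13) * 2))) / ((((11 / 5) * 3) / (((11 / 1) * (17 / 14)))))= 39168 / 29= 1350.62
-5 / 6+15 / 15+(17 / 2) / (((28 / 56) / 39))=3979 / 6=663.17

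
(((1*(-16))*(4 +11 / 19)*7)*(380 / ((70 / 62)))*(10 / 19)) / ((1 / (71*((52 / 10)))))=-637268736 / 19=-33540459.79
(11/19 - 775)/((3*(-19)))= 14714/1083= 13.59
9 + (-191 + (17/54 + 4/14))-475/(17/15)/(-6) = -358399/3213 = -111.55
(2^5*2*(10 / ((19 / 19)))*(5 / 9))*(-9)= -3200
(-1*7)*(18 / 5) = -126 / 5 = -25.20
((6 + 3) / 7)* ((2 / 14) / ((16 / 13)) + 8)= 10.43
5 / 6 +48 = 293 / 6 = 48.83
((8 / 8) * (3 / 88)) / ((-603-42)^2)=1 / 12203400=0.00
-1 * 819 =-819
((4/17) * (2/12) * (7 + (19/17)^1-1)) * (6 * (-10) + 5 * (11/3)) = -30250/2601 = -11.63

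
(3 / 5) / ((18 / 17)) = 17 / 30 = 0.57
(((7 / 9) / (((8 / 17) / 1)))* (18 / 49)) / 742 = 17 / 20776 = 0.00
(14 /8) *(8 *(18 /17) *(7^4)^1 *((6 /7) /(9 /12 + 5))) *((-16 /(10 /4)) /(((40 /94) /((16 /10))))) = -6239987712 /48875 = -127672.38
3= 3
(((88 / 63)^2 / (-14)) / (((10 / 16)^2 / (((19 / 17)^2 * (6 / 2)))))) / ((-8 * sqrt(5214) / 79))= 508288 * sqrt(5214) / 200732175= 0.18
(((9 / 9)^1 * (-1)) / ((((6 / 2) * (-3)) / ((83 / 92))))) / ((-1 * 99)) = -83 / 81972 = -0.00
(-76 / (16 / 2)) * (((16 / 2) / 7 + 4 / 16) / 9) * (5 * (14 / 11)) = -1235 / 132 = -9.36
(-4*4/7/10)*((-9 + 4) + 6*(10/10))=-8/35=-0.23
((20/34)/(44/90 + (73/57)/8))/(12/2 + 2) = 8550/75463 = 0.11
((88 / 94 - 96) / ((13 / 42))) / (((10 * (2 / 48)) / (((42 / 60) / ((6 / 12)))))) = -15763104 / 15275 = -1031.95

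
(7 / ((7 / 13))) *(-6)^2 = 468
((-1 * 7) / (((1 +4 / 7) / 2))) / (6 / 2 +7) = -49 / 55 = -0.89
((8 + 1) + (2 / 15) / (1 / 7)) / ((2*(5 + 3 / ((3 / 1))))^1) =149 / 180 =0.83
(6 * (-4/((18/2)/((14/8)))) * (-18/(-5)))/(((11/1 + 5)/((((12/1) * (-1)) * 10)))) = 126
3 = 3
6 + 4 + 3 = 13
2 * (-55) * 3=-330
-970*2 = -1940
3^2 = 9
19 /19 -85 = -84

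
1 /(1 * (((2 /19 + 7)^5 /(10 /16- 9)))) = -165898633 /358722675000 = -0.00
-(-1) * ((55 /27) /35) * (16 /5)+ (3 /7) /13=2693 /12285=0.22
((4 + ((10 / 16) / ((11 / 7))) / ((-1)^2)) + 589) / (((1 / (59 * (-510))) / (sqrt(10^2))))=-3928174275 / 22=-178553376.14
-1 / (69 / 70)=-70 / 69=-1.01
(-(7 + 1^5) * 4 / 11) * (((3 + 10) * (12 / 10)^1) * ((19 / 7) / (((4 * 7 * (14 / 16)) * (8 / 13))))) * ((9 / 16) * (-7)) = 32.17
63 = 63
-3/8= -0.38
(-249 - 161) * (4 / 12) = -410 / 3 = -136.67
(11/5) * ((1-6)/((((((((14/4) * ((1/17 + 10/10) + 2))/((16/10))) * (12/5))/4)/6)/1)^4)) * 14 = -768.26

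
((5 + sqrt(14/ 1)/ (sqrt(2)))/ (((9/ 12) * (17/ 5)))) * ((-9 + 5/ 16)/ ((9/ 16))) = -46.31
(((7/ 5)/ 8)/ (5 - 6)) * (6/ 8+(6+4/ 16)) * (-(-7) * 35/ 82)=-2401/ 656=-3.66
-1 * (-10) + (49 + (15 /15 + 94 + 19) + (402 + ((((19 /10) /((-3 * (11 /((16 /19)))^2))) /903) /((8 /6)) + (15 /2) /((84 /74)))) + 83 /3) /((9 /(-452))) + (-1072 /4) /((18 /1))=-401728790053 /13345695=-30101.75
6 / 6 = 1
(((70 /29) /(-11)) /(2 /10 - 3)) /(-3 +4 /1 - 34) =-25 /10527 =-0.00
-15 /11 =-1.36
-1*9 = -9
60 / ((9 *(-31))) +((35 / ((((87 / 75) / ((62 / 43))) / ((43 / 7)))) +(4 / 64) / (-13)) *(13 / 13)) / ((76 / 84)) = 295.15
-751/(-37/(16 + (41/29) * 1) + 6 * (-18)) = 6.82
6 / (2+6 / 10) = 30 / 13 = 2.31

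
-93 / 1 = -93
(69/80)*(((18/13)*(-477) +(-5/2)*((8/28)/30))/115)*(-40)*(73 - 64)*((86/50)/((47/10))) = 652.62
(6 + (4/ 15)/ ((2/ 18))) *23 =966/ 5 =193.20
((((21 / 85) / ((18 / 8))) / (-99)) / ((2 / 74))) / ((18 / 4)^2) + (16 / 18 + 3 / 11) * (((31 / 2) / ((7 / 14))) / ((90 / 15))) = 6.00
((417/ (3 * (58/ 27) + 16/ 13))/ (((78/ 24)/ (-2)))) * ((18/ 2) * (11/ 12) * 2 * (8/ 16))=-123849/ 449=-275.83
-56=-56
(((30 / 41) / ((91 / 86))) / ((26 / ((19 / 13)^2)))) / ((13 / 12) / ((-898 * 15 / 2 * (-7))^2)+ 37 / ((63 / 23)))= 1774399467141000 / 421889583550470113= 0.00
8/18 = 4/9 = 0.44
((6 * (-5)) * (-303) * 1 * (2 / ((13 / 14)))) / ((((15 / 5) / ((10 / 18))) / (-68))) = -9615200 / 39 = -246543.59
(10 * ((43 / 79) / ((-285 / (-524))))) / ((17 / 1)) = 45064 / 76551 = 0.59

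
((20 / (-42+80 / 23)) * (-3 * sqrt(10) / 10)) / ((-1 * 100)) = -69 * sqrt(10) / 44300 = -0.00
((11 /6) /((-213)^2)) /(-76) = -11 /20688264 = -0.00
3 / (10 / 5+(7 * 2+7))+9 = 210 / 23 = 9.13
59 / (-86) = -59 / 86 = -0.69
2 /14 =0.14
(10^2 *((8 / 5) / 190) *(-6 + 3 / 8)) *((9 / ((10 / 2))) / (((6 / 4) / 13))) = -1404 / 19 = -73.89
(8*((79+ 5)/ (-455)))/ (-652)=24/ 10595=0.00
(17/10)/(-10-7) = -1/10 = -0.10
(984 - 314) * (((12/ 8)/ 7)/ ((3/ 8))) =2680/ 7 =382.86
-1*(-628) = 628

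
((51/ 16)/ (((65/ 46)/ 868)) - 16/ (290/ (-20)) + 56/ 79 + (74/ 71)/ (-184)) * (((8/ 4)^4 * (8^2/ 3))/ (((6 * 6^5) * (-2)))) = -3812672903902/ 531830712465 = -7.17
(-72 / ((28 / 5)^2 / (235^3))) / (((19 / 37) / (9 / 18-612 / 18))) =1943806183.71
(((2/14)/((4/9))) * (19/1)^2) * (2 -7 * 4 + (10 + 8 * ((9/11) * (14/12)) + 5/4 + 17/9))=-606.26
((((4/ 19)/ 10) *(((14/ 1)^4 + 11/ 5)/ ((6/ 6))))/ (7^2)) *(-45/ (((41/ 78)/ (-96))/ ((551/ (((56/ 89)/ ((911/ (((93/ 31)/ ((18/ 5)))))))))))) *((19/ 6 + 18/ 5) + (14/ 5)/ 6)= 235897558818852528/ 251125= 939363101319.47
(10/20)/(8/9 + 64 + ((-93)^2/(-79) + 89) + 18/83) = 59013/5266880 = 0.01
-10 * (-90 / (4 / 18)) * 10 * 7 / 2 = 141750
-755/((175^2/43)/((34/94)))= -110381/287875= -0.38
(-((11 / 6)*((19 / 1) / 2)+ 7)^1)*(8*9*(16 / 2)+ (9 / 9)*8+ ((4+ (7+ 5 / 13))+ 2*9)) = -389397 / 26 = -14976.81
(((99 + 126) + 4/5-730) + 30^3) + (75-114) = 132284/5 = 26456.80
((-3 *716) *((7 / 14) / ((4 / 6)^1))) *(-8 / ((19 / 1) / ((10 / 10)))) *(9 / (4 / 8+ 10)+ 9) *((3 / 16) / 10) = 333477 / 2660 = 125.37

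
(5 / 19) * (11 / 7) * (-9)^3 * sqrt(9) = -120285 / 133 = -904.40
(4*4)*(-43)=-688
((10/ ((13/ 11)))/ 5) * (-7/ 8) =-1.48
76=76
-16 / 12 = -4 / 3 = -1.33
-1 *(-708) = 708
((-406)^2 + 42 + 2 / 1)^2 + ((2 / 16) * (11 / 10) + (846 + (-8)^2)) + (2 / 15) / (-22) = 27185415310.13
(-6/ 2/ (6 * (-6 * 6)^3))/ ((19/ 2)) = 1/ 886464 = 0.00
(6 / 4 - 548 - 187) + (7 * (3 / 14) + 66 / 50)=-18267 / 25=-730.68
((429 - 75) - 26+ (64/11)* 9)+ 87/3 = 4503/11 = 409.36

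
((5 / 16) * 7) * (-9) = -315 / 16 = -19.69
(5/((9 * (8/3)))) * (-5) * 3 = -3.12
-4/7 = -0.57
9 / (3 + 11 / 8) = 72 / 35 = 2.06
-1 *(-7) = 7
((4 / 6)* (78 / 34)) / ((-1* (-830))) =13 / 7055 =0.00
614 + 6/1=620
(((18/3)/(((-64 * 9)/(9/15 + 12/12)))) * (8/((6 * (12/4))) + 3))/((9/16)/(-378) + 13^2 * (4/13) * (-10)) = 1736/15724845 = 0.00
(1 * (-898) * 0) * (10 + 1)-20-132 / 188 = -973 / 47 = -20.70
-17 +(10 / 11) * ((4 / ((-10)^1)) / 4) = -188 / 11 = -17.09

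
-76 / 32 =-19 / 8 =-2.38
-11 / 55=-1 / 5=-0.20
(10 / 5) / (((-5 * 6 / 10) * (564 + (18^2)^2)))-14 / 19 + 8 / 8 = 791531 / 3007890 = 0.26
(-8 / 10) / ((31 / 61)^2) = -14884 / 4805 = -3.10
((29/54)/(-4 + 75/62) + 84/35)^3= 137044911905693/12739125463875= 10.76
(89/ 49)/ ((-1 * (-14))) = 89/ 686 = 0.13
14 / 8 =1.75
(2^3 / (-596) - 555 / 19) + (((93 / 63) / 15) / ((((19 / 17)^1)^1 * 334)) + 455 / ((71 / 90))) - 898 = -350.46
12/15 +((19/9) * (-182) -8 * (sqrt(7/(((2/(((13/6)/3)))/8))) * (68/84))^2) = -1387562/2835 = -489.44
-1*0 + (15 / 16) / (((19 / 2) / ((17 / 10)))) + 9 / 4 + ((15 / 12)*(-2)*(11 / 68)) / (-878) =2743175 / 1134376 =2.42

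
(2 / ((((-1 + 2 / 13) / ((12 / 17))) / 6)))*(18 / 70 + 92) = -923.56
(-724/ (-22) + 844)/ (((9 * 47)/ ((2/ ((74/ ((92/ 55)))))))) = 887432/ 9468855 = 0.09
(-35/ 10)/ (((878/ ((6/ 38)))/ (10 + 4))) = -147/ 16682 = -0.01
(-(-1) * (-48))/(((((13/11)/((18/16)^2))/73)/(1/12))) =-65043/208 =-312.71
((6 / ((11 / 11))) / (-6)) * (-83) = 83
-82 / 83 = -0.99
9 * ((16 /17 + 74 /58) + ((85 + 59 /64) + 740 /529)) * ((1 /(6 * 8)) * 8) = 4483427373 /33382016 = 134.31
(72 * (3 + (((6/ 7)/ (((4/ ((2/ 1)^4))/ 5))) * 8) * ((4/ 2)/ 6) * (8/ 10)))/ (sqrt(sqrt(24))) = 3324 * 2^(1/ 4) * 3^(3/ 4)/ 7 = 1287.25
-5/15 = -1/3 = -0.33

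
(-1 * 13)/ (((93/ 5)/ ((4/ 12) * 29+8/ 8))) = -2080/ 279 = -7.46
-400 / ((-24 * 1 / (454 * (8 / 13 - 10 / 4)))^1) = -556150 / 39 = -14260.26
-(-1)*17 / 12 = 17 / 12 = 1.42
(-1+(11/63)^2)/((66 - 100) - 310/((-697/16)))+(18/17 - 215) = -135221087881/632154537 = -213.91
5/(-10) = -1/2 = -0.50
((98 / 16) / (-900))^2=2401 / 51840000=0.00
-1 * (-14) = 14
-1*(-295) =295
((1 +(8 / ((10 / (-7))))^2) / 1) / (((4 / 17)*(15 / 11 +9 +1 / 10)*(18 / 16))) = 605132 / 51795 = 11.68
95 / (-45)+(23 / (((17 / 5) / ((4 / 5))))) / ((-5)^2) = -7247 / 3825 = -1.89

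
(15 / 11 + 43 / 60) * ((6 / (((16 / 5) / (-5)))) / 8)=-6865 / 2816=-2.44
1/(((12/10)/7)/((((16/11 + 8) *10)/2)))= 9100/33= 275.76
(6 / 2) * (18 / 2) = 27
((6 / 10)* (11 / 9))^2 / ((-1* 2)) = -121 / 450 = -0.27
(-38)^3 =-54872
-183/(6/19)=-579.50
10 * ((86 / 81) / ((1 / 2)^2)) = 3440 / 81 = 42.47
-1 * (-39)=39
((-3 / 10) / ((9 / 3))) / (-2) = 1 / 20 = 0.05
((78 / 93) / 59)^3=17576 / 6118445789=0.00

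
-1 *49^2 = -2401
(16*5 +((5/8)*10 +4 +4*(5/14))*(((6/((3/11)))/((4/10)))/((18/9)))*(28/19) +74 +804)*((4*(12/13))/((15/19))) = 435112/65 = 6694.03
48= 48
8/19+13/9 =319/171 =1.87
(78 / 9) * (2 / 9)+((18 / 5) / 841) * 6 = 221576 / 113535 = 1.95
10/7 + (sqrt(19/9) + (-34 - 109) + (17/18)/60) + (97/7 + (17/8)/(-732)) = -235563199/1844640 + sqrt(19)/3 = -126.25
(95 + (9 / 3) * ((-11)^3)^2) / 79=5314778 / 79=67275.67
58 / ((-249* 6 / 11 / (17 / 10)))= -5423 / 7470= -0.73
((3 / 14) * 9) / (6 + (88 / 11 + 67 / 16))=72 / 679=0.11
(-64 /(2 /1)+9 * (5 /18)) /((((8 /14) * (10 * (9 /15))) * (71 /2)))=-413 /1704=-0.24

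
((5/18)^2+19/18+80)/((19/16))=105148/1539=68.32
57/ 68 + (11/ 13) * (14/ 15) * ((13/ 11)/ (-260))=55337/ 66300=0.83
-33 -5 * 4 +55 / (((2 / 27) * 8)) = 39.81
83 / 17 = 4.88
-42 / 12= -7 / 2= -3.50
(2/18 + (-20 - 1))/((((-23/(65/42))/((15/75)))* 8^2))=611/139104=0.00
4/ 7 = 0.57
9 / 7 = 1.29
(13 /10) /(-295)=-13 /2950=-0.00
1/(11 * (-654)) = -1/7194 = -0.00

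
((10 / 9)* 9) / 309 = 10 / 309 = 0.03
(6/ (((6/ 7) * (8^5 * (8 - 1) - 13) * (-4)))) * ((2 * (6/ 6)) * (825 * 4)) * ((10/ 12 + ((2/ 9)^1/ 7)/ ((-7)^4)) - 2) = 2623225/ 44651397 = 0.06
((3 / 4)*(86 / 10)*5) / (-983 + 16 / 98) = -2107 / 64212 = -0.03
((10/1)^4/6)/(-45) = -1000/27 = -37.04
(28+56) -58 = 26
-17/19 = -0.89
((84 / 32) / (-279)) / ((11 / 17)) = -119 / 8184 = -0.01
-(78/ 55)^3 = -474552/ 166375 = -2.85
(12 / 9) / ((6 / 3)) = 0.67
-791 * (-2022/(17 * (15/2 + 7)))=6488.45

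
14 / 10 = 7 / 5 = 1.40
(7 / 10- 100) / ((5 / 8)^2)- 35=-36151 / 125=-289.21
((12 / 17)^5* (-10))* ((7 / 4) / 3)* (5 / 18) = -403200 / 1419857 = -0.28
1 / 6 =0.17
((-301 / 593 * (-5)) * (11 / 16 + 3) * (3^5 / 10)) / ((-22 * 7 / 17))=-10480347 / 417472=-25.10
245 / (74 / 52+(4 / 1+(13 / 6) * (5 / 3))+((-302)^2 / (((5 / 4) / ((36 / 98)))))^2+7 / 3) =1720616625 / 5045202860686498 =0.00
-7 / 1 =-7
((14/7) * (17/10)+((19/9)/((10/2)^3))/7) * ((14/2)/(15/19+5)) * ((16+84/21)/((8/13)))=3309059/24750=133.70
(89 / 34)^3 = 704969 / 39304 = 17.94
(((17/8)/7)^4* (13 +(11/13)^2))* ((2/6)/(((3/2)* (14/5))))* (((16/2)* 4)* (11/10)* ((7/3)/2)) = 1064809229/2804675328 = 0.38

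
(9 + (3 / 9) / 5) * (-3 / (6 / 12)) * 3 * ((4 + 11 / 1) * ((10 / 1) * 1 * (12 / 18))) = -16320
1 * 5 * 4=20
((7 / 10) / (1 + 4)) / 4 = 7 / 200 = 0.04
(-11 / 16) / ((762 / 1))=-11 / 12192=-0.00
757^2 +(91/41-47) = 23493173/41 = 573004.22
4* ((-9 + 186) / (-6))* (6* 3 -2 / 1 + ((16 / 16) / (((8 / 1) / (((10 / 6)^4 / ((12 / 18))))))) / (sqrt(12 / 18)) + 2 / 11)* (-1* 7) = 258125* sqrt(6) / 432 + 147028 / 11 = 14829.78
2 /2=1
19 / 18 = 1.06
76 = 76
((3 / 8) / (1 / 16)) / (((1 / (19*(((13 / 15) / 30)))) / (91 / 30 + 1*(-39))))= -266513 / 2250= -118.45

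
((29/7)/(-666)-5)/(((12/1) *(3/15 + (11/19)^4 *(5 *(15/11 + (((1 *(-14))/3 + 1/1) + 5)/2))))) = -15207809095/48864995424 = -0.31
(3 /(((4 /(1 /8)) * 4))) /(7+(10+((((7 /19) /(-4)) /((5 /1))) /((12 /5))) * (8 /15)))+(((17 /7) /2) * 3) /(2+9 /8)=379895403 /325505600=1.17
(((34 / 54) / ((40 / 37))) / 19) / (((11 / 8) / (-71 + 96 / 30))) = -1.51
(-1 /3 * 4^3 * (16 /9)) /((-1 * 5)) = 1024 /135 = 7.59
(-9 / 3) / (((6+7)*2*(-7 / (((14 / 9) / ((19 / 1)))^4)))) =2744 / 3705156351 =0.00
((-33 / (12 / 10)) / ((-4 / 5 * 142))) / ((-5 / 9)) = -495 / 1136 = -0.44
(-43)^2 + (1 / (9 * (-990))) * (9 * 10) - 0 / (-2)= 183050 / 99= 1848.99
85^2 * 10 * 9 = 650250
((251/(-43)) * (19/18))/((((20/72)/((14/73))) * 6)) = -33383/47085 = -0.71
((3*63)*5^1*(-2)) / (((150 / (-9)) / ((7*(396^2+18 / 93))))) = 124480694.44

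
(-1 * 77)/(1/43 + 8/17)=-56287/361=-155.92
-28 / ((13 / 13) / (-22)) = 616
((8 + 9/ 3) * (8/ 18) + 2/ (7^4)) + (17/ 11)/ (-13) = 14742313/ 3090087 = 4.77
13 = 13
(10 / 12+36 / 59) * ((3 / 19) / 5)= 511 / 11210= 0.05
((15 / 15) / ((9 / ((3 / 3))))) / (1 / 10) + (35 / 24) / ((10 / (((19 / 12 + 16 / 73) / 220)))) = 10289453 / 9250560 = 1.11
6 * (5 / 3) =10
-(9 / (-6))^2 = -9 / 4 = -2.25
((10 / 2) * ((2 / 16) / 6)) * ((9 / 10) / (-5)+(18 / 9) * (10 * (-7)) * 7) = -49009 / 480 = -102.10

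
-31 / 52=-0.60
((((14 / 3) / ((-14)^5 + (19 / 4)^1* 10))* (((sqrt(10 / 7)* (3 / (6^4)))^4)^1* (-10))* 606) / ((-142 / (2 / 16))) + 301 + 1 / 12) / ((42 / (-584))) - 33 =-103105700785877802725351 / 24435571683608580096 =-4219.49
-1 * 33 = -33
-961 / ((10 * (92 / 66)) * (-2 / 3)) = 95139 / 920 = 103.41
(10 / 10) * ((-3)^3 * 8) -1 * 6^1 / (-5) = -1074 / 5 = -214.80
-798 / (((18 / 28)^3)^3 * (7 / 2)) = -1570239555584 / 129140163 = -12159.19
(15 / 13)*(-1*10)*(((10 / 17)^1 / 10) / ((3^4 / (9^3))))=-1350 / 221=-6.11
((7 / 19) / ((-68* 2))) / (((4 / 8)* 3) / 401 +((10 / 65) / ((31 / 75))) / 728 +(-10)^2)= -102941111 / 3800159156198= -0.00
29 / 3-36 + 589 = 1688 / 3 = 562.67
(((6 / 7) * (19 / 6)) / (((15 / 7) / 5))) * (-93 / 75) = -589 / 75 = -7.85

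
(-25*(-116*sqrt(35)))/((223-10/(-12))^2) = 104400*sqrt(35)/1803649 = 0.34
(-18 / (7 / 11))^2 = 39204 / 49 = 800.08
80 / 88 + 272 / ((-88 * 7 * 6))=193 / 231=0.84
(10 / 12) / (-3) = -0.28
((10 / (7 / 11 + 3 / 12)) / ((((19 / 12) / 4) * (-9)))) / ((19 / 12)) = -28160 / 14079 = -2.00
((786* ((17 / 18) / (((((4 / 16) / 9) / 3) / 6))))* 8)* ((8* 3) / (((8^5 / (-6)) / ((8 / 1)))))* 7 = -3788127 / 4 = -947031.75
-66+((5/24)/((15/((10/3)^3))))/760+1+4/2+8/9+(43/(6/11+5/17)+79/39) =-668543927/75386376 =-8.87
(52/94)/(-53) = -26/2491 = -0.01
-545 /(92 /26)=-7085 /46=-154.02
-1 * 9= -9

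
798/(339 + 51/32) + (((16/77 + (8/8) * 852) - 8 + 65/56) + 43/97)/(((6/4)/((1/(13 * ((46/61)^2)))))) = 11177644014293/142176418384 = 78.62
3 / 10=0.30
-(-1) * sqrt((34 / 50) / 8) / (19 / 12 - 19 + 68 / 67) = -201 * sqrt(34) / 65935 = -0.02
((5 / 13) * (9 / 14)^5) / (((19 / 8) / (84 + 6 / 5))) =12577437 / 8302658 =1.51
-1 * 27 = -27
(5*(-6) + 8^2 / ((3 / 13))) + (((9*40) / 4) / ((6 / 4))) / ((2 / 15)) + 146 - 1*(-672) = 4546 / 3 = 1515.33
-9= -9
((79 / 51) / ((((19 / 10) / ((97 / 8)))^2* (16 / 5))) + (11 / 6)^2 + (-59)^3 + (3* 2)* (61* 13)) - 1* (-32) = -200565.93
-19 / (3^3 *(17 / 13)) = -247 / 459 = -0.54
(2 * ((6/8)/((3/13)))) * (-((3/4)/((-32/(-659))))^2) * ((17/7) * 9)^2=-1189431819693/1605632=-740787.32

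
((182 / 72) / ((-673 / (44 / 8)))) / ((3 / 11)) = -0.08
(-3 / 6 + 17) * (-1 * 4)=-66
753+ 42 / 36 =4525 / 6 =754.17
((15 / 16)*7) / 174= 35 / 928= 0.04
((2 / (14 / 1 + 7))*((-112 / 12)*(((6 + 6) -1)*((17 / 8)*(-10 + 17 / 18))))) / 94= 30481 / 15228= 2.00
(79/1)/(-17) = -79/17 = -4.65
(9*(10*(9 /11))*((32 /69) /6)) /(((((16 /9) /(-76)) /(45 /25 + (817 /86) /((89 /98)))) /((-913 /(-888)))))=-232311024 /75739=-3067.26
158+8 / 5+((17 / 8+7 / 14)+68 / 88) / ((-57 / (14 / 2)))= 3992303 / 25080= 159.18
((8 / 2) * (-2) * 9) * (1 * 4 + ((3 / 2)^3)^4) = -9629.74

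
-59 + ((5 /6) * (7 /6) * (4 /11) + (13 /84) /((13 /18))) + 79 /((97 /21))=-5556365 /134442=-41.33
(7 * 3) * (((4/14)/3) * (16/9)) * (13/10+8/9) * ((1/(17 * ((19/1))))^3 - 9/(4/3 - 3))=2867857330528/68238990675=42.03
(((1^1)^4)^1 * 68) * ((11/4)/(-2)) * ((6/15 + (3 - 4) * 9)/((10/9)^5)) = 474813009/1000000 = 474.81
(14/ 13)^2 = 196/ 169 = 1.16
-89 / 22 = -4.05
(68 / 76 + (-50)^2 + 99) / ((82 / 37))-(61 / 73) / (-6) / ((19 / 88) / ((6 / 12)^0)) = 200246041 / 170601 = 1173.77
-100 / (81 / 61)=-6100 / 81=-75.31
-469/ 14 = -67/ 2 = -33.50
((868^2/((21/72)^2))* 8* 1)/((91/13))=70852608/7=10121801.14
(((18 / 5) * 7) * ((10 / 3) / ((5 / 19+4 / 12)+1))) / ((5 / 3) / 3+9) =3078 / 559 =5.51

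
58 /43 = 1.35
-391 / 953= -0.41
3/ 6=1/ 2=0.50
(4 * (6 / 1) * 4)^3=884736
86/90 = 43/45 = 0.96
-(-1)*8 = 8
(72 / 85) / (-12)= -6 / 85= -0.07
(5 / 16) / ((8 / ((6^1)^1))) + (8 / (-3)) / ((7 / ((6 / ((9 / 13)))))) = -12367 / 4032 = -3.07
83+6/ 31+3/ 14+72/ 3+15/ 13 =612505/ 5642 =108.56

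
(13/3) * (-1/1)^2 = 13/3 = 4.33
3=3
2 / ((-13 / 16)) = -32 / 13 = -2.46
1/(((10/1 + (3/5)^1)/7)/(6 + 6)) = 420/53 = 7.92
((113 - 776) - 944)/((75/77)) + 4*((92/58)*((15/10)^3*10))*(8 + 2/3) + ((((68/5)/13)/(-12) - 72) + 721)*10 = 189304997/28275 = 6695.14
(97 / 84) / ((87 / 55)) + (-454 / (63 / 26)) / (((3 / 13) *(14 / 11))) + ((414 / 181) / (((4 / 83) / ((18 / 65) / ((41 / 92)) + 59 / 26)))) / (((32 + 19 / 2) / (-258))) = -110309386690093 / 74027591820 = -1490.11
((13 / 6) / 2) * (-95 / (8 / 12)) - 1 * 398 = -4419 / 8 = -552.38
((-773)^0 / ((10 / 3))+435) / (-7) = -4353 / 70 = -62.19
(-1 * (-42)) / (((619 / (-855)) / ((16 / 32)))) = -17955 / 619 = -29.01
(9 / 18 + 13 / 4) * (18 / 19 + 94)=6765 / 19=356.05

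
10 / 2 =5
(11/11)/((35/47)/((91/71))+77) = 611/47402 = 0.01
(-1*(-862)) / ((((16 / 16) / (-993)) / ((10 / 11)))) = -8559660 / 11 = -778150.91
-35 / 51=-0.69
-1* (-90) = 90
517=517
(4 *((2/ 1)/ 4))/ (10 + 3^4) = 2/ 91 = 0.02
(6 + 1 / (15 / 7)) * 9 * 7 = 2037 / 5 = 407.40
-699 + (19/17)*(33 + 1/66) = -662.10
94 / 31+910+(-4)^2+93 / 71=2047683 / 2201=930.34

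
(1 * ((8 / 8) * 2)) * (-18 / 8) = -9 / 2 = -4.50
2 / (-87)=-2 / 87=-0.02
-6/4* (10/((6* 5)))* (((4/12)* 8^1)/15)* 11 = -44/45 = -0.98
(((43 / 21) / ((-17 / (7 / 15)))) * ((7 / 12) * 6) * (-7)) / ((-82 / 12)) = -2107 / 10455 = -0.20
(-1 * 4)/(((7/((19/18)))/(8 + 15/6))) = -19/3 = -6.33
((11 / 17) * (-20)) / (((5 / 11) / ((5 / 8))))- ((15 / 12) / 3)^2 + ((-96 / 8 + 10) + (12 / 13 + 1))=-574253 / 31824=-18.04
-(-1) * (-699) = -699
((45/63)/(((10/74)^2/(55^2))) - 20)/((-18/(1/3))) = -276035/126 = -2190.75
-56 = -56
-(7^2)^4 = -5764801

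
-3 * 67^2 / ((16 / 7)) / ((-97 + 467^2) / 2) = -31423 / 581312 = -0.05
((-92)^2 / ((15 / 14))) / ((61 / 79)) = 9361184 / 915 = 10230.80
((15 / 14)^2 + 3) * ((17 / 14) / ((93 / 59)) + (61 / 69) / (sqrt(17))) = 16531 * sqrt(17) / 76636 + 271813 / 85064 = 4.08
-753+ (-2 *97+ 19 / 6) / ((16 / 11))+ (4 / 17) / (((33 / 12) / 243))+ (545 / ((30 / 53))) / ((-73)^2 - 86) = -27082849785 / 31374112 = -863.22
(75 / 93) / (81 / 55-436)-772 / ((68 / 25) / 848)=-3031339623775 / 12594773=-240682.35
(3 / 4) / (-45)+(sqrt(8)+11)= 2* sqrt(2)+659 / 60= 13.81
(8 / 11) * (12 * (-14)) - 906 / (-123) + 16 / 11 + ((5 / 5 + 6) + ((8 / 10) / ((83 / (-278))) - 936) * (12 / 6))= -371283039 / 187165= -1983.72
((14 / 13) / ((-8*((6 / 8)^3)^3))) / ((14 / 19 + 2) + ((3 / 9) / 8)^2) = -557842432 / 852105501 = -0.65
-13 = -13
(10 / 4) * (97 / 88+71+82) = 67805 / 176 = 385.26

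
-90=-90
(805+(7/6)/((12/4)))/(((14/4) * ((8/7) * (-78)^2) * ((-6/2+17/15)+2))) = 72485/292032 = 0.25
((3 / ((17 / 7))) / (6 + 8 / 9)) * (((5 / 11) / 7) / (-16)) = -135 / 185504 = -0.00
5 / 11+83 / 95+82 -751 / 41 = 2785403 / 42845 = 65.01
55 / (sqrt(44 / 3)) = 5 * sqrt(33) / 2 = 14.36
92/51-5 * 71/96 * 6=-16633/816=-20.38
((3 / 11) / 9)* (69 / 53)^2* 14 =22218 / 30899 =0.72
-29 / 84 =-0.35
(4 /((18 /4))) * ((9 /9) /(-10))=-4 /45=-0.09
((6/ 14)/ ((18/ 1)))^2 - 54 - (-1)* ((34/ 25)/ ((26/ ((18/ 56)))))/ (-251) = -1942609066/ 35974575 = -54.00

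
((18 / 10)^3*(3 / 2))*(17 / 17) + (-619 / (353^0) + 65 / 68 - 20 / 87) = -609.53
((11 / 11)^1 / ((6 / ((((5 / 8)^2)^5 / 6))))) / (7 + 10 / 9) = 9765625 / 313532612608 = 0.00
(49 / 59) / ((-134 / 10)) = -0.06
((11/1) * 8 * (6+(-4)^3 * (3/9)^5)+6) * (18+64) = 10178660/243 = 41887.49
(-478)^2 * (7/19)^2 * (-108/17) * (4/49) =-98705088/6137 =-16083.61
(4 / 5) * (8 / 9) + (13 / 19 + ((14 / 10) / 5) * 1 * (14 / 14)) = 1.68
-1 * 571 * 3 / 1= -1713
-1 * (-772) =772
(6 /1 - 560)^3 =-170031464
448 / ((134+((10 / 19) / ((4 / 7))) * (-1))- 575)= -2432 / 2399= -1.01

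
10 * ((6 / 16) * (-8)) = -30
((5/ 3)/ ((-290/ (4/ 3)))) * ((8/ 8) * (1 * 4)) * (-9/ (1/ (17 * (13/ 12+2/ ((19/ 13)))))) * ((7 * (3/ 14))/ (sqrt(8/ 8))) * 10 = 95030/ 551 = 172.47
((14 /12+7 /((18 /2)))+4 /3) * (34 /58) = 1003 /522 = 1.92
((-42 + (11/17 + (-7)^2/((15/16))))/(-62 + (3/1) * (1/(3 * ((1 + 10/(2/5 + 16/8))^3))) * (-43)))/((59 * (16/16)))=-3604711/1214281950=-0.00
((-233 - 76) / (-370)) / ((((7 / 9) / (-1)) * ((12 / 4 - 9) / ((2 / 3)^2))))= 103 / 1295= 0.08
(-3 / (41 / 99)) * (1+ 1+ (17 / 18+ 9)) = -7095 / 82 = -86.52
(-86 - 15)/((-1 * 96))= 101/96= 1.05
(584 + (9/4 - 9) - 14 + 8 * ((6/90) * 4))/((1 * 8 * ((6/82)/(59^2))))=4841524483/1440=3362169.78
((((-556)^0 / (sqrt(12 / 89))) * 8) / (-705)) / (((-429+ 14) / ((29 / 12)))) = 29 * sqrt(267) / 2633175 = 0.00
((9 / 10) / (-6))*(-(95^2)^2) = 48870375 / 4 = 12217593.75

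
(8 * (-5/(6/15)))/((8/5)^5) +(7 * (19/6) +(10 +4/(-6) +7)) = 237267/8192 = 28.96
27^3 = 19683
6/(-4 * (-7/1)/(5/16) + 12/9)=45/682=0.07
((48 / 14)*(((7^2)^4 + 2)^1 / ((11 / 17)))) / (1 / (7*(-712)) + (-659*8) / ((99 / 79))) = -15071869910592 / 2075776291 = -7260.84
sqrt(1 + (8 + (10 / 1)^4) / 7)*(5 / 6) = 5*sqrt(70105) / 42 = 31.52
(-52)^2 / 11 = 2704 / 11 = 245.82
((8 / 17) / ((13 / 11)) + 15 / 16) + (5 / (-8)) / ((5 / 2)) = 3839 / 3536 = 1.09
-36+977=941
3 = 3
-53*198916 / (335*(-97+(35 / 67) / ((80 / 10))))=84340384 / 259785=324.65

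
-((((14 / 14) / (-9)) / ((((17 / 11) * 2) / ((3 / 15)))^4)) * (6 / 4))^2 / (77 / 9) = -19487171 / 19532120834800000000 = -0.00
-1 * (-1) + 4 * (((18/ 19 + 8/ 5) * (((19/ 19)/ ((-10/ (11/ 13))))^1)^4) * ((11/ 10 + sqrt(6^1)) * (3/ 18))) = 1771561 * sqrt(6)/ 20349712500 + 203516612171/ 203497125000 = 1.00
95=95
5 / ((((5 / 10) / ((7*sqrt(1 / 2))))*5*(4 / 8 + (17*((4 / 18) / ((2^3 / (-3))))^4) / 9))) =19.80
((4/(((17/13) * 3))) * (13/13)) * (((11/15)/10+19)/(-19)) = -74386/72675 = -1.02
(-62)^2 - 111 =3733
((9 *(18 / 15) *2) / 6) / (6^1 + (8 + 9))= 0.16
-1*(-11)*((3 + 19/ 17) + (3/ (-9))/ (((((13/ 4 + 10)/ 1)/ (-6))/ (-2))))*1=37818/ 901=41.97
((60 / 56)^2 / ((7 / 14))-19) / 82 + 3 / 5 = 15923 / 40180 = 0.40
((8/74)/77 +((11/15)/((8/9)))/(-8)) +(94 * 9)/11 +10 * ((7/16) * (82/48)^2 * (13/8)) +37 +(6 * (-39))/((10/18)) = -150525019213/525127680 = -286.64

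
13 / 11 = 1.18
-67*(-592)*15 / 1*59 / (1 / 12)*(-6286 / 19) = -2647862340480 / 19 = -139361175814.74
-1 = -1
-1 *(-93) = 93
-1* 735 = -735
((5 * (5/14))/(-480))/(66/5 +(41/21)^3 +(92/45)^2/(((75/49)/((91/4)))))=-12403125/275942308288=-0.00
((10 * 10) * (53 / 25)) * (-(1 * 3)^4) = -17172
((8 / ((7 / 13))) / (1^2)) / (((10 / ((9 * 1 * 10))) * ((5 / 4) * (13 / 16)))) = 4608 / 35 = 131.66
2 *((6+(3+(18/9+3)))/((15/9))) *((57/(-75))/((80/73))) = -29127/2500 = -11.65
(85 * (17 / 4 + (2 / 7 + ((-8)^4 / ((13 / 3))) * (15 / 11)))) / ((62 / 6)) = 10639.97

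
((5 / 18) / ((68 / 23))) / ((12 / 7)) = 805 / 14688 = 0.05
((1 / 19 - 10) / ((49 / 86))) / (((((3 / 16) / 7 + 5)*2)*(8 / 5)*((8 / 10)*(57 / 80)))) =-387000 / 203243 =-1.90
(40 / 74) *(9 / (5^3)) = 36 / 925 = 0.04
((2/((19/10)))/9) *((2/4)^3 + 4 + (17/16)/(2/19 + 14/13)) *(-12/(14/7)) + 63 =1979789/33288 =59.47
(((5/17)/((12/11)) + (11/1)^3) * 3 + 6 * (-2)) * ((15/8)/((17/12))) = 12184335/2312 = 5270.04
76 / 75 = 1.01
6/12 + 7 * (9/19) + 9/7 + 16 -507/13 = -4761/266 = -17.90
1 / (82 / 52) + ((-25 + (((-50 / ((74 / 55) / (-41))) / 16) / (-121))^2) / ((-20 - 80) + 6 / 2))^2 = 483746584267358708249 / 693721081971904937984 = 0.70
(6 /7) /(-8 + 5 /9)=-54 /469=-0.12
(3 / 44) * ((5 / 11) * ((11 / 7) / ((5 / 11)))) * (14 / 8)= 3 / 16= 0.19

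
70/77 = 10/11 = 0.91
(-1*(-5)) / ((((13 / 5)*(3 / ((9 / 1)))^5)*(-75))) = -81 / 13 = -6.23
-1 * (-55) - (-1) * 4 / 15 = 829 / 15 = 55.27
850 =850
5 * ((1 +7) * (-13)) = -520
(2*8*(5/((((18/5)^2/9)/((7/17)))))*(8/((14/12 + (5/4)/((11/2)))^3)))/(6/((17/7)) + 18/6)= 4658500/377177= 12.35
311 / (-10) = -31.10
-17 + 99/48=-239/16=-14.94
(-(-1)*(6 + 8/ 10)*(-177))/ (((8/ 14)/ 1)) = -21063/ 10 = -2106.30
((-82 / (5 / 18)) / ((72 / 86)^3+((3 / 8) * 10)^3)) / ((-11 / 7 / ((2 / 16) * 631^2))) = 290734091582368 / 1658079555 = 175343.87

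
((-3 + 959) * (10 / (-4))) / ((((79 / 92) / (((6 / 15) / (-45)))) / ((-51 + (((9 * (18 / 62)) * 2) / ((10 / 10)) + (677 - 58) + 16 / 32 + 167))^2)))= 9275002896500 / 683271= 13574413.22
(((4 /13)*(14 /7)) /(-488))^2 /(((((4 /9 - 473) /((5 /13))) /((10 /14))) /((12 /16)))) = -675 /973516106108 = -0.00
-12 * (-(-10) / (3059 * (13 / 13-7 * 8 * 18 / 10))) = 600 / 1526441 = 0.00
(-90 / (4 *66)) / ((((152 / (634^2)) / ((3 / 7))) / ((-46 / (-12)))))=-34668705 / 23408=-1481.06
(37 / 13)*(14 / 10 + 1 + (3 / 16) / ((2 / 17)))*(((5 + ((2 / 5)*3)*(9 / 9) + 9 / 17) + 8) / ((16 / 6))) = 22200777 / 353600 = 62.79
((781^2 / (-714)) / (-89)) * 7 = 609961 / 9078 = 67.19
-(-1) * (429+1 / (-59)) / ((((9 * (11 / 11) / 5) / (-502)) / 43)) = -2731708300 / 531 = -5144460.08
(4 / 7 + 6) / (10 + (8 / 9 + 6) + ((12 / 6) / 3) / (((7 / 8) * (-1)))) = 207 / 508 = 0.41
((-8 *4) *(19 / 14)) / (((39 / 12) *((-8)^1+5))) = 1216 / 273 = 4.45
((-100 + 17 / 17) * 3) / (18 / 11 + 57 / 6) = -6534 / 245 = -26.67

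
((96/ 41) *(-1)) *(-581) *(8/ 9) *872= 129697792/ 123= 1054453.59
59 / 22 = 2.68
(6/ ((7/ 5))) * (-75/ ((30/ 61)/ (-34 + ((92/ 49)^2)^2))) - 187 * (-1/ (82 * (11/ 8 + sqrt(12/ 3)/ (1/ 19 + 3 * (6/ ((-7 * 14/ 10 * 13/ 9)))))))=43013163844176626/ 3052548601515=14090.90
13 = 13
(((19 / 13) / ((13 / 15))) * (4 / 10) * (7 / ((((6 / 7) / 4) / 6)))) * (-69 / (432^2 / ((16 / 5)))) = -21413 / 136890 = -0.16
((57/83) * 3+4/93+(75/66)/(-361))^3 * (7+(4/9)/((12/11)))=53350085621369800062621875/777582625675797174526623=68.61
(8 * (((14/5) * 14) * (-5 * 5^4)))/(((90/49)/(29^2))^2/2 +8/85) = -70729267013650000/6792898849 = -10412236.16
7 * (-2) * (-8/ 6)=56/ 3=18.67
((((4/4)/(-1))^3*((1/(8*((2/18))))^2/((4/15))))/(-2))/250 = 0.01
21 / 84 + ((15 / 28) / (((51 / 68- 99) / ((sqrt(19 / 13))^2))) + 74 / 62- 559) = -824193957 / 1478204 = -557.56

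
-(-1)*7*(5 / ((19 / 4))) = 140 / 19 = 7.37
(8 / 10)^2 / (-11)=-16 / 275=-0.06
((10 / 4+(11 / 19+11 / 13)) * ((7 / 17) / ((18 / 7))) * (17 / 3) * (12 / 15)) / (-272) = -95011 / 9069840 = -0.01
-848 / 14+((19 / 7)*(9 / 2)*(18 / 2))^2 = 2356649 / 196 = 12023.72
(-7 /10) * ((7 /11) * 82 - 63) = 833 /110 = 7.57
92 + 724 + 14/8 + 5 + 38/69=823.30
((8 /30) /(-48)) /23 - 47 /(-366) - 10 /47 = -1004057 /11869380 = -0.08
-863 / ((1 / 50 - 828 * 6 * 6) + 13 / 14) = 151025 / 5216234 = 0.03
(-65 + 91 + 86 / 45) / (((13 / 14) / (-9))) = -17584 / 65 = -270.52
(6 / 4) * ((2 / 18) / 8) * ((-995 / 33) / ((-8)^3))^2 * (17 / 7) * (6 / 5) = 3366085 / 15986589696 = 0.00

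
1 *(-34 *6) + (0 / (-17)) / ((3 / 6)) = -204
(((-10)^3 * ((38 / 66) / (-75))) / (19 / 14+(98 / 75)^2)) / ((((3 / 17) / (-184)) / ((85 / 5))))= -353620400000 / 7963923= -44402.79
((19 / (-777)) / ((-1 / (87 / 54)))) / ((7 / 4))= 0.02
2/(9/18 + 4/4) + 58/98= 283/147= 1.93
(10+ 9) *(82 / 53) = 1558 / 53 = 29.40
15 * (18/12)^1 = 45/2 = 22.50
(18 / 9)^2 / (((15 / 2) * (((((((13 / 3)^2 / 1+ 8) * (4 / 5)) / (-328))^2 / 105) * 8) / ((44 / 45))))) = 93194640 / 58081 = 1604.56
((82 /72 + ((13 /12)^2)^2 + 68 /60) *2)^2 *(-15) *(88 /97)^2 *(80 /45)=-17324566473841 /14815787760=-1169.33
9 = 9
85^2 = 7225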